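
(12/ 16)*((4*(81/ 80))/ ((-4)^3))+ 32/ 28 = 39259/ 35840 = 1.10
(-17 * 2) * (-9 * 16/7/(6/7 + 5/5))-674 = -297.38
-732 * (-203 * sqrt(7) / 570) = 24766 * sqrt(7) / 95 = 689.73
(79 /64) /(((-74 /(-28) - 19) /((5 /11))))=-2765 /80608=-0.03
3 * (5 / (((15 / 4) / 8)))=32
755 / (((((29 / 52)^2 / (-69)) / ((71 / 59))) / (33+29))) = -620087201760 / 49619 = -12496970.95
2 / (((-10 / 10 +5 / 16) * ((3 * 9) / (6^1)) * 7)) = -64 / 693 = -0.09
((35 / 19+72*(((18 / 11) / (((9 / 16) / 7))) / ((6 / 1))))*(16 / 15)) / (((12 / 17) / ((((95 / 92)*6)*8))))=13996304 / 759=18440.45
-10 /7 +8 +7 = 95 /7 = 13.57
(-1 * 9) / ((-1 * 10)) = 9 / 10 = 0.90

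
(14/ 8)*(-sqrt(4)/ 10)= -7/ 20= -0.35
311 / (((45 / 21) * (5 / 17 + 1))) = 37009 / 330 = 112.15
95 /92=1.03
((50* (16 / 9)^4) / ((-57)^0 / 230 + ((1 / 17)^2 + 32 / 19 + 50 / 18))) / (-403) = -4138369024000 / 14925954004533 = -0.28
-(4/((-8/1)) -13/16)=21/16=1.31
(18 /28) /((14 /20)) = 45 /49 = 0.92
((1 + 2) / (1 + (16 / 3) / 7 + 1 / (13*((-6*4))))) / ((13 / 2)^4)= 8064 / 8438677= 0.00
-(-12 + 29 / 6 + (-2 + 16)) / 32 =-0.21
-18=-18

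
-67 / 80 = -0.84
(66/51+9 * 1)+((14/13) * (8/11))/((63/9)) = 25297/2431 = 10.41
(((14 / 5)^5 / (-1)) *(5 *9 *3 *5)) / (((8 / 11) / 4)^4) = -13287849498 / 125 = -106302795.98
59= 59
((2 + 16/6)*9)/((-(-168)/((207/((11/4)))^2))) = 1416.50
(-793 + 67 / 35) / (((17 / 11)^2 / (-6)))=20101488 / 10115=1987.29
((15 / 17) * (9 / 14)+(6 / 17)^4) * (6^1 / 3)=681399 / 584647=1.17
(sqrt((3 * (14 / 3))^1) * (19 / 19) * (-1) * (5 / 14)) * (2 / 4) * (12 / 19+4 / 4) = -155 * sqrt(14) / 532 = -1.09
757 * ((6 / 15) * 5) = 1514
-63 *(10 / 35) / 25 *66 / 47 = -1188 / 1175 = -1.01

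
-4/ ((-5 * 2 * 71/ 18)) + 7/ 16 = 3061/ 5680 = 0.54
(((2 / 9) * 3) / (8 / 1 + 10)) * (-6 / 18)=-1 / 81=-0.01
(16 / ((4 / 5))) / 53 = 0.38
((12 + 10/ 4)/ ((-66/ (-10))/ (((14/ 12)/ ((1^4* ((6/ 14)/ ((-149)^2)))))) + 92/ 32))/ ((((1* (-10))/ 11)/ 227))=-157548819274/ 125107387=-1259.31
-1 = -1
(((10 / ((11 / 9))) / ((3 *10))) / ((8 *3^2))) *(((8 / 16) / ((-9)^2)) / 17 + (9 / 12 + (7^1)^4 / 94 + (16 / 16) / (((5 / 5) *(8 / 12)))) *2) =899359 / 4271454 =0.21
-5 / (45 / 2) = -2 / 9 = -0.22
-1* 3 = -3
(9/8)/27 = 1/24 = 0.04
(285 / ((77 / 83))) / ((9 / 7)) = 7885 / 33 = 238.94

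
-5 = -5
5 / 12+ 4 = 53 / 12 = 4.42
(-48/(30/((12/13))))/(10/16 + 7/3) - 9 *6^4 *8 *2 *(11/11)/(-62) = 430563456/143065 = 3009.57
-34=-34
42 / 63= 2 / 3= 0.67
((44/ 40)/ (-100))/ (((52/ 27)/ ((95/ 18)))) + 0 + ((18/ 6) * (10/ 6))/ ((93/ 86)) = 8885689/ 1934400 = 4.59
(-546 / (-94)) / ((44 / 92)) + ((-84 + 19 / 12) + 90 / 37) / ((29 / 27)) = -138292521 / 2218964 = -62.32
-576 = -576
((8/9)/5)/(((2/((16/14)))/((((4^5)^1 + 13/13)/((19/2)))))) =13120/1197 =10.96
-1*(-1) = 1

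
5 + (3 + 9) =17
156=156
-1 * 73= -73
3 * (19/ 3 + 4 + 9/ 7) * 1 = 244/ 7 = 34.86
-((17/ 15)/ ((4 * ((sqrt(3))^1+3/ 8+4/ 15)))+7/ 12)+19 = 8268307/ 447252- 4080 * sqrt(3)/ 37271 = 18.30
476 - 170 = 306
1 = 1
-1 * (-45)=45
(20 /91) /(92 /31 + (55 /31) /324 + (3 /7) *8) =200880 /5851261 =0.03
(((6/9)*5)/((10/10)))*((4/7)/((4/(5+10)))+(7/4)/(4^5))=307445/43008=7.15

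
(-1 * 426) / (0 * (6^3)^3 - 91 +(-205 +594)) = -1.43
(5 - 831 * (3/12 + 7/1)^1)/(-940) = 6.40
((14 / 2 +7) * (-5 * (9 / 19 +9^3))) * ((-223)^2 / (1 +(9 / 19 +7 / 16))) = -110279030400 / 83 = -1328663016.87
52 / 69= 0.75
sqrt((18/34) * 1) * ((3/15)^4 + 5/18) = 3143 * sqrt(17)/63750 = 0.20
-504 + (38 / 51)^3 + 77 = -56587105 / 132651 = -426.59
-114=-114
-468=-468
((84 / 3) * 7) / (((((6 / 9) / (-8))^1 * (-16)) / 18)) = 2646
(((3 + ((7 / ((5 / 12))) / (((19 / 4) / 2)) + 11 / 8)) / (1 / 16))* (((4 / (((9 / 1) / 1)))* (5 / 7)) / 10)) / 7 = 0.83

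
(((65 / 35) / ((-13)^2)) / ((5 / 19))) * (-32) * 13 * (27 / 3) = -5472 / 35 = -156.34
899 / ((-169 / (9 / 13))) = -8091 / 2197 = -3.68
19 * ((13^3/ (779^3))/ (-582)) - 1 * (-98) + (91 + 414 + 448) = 15218942376845/ 14480439942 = 1051.00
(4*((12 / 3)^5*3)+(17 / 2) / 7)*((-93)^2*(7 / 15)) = 496017267 / 10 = 49601726.70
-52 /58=-26 /29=-0.90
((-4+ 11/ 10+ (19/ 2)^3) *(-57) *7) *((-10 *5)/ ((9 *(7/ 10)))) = 5411675/ 2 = 2705837.50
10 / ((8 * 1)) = 5 / 4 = 1.25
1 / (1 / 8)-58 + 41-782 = -791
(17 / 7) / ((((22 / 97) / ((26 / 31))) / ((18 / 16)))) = 10.10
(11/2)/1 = 5.50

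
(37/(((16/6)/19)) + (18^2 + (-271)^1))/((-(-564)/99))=83589/1504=55.58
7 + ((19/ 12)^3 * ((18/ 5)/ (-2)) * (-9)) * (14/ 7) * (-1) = -19457/ 160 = -121.61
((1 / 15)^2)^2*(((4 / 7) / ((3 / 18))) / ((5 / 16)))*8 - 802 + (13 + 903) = 67332274 / 590625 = 114.00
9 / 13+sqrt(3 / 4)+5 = sqrt(3) / 2+74 / 13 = 6.56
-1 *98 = -98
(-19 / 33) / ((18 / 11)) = -19 / 54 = -0.35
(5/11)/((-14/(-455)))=325/22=14.77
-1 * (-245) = 245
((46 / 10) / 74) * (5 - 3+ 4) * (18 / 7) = 1242 / 1295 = 0.96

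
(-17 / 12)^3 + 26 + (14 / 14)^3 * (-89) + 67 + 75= 131599 / 1728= 76.16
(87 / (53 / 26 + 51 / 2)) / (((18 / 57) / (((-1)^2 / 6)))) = 7163 / 4296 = 1.67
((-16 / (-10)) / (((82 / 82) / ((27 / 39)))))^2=5184 / 4225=1.23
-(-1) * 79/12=79/12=6.58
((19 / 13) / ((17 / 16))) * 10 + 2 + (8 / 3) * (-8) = -5.58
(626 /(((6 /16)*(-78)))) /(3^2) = -2504 /1053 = -2.38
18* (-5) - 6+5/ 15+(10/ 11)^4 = -94.98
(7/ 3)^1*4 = 28/ 3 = 9.33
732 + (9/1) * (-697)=-5541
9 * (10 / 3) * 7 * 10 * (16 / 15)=2240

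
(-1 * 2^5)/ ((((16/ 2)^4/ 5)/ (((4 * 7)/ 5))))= -7/ 32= -0.22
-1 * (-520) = 520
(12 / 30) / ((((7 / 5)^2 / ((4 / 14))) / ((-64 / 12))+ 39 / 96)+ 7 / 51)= -510 / 947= -0.54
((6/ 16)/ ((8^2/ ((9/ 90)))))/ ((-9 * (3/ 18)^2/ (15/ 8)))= -9/ 2048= -0.00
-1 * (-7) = 7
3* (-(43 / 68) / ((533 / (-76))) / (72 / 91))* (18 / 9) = 5719 / 8364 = 0.68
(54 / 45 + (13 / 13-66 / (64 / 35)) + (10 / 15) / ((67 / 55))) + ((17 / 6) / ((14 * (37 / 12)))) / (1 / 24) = -264636277 / 8329440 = -31.77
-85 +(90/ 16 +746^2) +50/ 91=405086263/ 728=556437.17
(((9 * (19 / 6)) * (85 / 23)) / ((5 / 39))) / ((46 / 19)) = 718029 / 2116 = 339.33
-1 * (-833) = 833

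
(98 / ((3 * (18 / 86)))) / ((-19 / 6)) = -8428 / 171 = -49.29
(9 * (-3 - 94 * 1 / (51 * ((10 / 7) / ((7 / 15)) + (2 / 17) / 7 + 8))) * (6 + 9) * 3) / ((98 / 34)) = -33529185 / 75362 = -444.91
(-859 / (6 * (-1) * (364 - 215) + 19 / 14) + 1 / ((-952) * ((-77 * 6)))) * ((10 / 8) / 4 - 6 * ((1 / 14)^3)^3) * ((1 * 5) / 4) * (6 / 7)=85377513139466779985 / 264980429784823717888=0.32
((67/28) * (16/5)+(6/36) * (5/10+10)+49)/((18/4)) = 8177/630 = 12.98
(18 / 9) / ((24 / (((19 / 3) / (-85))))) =-0.01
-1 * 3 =-3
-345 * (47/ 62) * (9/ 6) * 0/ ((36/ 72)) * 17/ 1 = 0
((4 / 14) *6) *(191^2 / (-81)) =-145924 / 189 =-772.08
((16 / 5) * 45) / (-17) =-144 / 17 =-8.47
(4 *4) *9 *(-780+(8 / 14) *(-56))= -116928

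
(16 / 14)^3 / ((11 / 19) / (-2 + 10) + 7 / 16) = 2.93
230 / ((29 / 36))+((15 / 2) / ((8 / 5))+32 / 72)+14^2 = 2032247 / 4176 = 486.65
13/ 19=0.68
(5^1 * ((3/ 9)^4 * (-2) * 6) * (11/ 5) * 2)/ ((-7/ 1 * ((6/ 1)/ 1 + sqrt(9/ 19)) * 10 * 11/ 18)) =304/ 23625 - 8 * sqrt(19)/ 23625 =0.01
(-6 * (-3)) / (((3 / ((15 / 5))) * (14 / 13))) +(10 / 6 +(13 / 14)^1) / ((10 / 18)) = 1497 / 70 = 21.39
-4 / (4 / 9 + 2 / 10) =-180 / 29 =-6.21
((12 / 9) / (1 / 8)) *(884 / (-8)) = -3536 / 3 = -1178.67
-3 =-3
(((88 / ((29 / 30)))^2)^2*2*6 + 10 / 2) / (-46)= -17916250.78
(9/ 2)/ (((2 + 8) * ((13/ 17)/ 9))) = 1377/ 260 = 5.30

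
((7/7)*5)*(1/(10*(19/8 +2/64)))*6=96/77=1.25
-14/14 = -1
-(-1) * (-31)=-31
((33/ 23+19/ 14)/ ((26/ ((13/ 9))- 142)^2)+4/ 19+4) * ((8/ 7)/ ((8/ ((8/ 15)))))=12777511/ 39828180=0.32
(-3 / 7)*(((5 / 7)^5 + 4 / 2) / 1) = -110217 / 117649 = -0.94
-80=-80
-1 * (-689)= 689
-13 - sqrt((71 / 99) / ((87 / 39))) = -13 - sqrt(294437) / 957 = -13.57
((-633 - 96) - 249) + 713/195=-189997/195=-974.34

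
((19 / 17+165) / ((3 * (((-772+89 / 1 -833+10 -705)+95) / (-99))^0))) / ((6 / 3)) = 1412 / 51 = 27.69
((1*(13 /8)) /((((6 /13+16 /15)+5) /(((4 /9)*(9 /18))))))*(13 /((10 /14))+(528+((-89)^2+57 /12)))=28635191 /61104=468.63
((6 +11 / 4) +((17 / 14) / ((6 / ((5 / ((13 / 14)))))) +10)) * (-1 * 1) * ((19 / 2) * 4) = -58805 / 78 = -753.91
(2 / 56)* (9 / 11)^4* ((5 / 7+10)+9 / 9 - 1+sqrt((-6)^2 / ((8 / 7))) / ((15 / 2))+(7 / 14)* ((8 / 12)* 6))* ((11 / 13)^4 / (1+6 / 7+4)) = 6561* sqrt(14) / 23420020+583929 / 32788028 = 0.02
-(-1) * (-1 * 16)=-16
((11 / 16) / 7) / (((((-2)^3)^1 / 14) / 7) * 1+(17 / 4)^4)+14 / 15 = 69454 / 74391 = 0.93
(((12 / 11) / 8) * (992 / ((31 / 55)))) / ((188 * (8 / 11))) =165 / 94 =1.76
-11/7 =-1.57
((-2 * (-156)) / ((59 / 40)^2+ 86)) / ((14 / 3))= 0.76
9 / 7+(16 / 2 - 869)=-6018 / 7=-859.71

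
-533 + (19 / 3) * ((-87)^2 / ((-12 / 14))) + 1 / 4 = -225837 / 4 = -56459.25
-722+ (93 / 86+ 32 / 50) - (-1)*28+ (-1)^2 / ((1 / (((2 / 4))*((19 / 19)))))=-743662 / 1075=-691.78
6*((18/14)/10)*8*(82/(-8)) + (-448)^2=200640.74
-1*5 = -5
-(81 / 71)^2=-6561 / 5041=-1.30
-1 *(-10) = 10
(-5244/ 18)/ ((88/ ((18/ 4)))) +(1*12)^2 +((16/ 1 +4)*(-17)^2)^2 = 2939950561/ 88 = 33408529.10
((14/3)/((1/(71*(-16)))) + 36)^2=249513616/9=27723735.11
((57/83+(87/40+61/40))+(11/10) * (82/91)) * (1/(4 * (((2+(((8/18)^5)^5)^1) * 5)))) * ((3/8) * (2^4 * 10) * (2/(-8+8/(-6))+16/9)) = 19148925918191362287379880037147/1518239381480786608328400865240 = 12.61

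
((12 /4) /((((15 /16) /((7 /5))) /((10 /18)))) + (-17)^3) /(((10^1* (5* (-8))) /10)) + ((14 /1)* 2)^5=30978883373 /1800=17210490.76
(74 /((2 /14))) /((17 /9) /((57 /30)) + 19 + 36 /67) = 5934726 /235229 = 25.23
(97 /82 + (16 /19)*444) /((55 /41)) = 584371 /2090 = 279.60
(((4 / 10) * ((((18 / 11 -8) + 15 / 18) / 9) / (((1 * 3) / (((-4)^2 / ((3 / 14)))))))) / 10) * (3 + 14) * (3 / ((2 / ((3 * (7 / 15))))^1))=-486472 / 22275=-21.84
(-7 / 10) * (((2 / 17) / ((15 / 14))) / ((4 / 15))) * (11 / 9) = -539 / 1530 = -0.35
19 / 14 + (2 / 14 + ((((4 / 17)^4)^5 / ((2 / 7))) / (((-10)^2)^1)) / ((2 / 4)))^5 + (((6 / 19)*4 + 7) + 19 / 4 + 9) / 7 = 62272399268496931078752000576971472844599814436598028636559979461987282952410083623484215537868961652564404132187876883493135291399382351 / 13832350133133046192547053615841472692066901179575741334613660223637148740009489518773504487923940412153729522024583617709210286445312500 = 4.50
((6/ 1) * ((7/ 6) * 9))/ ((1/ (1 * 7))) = 441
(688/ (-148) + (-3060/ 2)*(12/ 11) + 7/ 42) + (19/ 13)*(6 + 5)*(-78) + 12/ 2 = -7134481/ 2442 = -2921.57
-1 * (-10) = 10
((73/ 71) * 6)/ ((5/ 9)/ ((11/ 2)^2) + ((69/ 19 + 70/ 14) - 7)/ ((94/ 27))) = 851889852/ 67252123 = 12.67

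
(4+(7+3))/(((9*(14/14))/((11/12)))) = 77/54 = 1.43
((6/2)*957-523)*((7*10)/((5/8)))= 262976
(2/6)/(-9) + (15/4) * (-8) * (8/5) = -1297/27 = -48.04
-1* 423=-423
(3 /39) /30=1 /390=0.00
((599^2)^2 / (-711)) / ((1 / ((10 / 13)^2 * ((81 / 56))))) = -28966085460225 / 186914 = -154970122.41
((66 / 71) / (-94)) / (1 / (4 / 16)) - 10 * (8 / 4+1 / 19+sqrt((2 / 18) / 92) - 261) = 656720973 / 253612 - 5 * sqrt(23) / 69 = 2589.12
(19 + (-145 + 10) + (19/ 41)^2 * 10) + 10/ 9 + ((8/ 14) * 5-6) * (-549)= 170788414/ 105903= 1612.69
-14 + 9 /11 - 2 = -167 /11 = -15.18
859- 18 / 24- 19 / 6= 10261 / 12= 855.08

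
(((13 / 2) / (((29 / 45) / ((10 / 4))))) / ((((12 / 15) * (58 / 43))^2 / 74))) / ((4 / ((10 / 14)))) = 286.16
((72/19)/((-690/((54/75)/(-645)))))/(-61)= -72/716406875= -0.00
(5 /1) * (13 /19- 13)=-1170 /19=-61.58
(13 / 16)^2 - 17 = -4183 / 256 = -16.34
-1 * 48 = -48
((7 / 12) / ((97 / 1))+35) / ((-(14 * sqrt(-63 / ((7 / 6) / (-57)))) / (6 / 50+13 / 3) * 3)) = -0.07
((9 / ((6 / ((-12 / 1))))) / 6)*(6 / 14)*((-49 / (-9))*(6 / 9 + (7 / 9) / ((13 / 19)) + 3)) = -3934 / 117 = -33.62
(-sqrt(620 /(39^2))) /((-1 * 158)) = sqrt(155) /3081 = 0.00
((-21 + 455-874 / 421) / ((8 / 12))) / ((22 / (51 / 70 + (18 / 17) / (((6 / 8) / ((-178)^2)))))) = 725950562706 / 551089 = 1317301.86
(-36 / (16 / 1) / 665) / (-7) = 9 / 18620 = 0.00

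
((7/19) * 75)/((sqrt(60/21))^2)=735/76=9.67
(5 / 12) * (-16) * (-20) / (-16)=-25 / 3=-8.33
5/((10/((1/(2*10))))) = 0.02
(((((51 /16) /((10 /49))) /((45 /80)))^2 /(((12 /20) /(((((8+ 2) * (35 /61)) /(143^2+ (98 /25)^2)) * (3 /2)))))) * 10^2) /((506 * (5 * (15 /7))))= 106251753125 /10659146624478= 0.01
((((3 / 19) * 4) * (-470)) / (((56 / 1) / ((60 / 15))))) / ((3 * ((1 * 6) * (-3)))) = 470 / 1197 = 0.39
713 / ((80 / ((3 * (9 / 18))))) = 2139 / 160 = 13.37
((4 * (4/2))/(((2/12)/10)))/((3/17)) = 2720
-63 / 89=-0.71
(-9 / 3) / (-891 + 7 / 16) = 48 / 14249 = 0.00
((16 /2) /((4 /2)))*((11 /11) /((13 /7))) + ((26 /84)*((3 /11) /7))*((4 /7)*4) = 106996 /49049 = 2.18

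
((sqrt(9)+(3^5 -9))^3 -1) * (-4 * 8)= -425985664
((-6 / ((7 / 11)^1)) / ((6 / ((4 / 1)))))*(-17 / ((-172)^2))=187 / 51772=0.00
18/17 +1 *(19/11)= 521/187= 2.79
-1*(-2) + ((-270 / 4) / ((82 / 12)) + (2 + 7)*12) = 100.12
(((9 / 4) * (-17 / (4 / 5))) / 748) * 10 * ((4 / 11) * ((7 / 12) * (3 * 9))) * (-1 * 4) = 14175 / 968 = 14.64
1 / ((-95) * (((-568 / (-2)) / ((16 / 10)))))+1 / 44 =33637 / 1483900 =0.02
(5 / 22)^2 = 25 / 484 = 0.05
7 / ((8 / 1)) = 7 / 8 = 0.88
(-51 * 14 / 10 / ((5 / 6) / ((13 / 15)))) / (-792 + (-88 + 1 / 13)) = 40222 / 476625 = 0.08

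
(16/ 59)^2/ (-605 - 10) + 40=85632344/ 2140815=40.00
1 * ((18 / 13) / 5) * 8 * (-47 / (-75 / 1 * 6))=376 / 1625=0.23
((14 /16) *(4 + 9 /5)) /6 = 203 /240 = 0.85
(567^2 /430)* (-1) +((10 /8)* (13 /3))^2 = -22238833 /30960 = -718.31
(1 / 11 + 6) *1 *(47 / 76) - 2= 1477 / 836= 1.77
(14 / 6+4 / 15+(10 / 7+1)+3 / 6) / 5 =387 / 350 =1.11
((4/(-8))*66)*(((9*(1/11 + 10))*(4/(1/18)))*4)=-863136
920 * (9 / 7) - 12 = 8196 / 7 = 1170.86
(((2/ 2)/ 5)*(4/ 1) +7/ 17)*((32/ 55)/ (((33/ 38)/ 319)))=3632192/ 14025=258.98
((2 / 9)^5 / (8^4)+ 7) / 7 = 52907905 / 52907904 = 1.00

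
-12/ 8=-3/ 2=-1.50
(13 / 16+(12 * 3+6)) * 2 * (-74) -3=-25357 / 4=-6339.25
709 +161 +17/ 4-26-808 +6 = 185/ 4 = 46.25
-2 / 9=-0.22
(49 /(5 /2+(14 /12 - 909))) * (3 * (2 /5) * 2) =-63 /485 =-0.13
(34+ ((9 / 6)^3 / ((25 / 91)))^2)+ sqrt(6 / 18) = sqrt(3) / 3+ 7396849 / 40000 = 185.50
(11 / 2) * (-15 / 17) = -165 / 34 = -4.85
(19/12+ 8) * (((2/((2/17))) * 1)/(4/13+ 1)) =1495/12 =124.58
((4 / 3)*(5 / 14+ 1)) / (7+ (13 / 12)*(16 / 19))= 722 / 3157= 0.23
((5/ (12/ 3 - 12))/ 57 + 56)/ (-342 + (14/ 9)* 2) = -76593/ 463600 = -0.17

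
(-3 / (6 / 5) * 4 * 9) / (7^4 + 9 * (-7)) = -45 / 1169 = -0.04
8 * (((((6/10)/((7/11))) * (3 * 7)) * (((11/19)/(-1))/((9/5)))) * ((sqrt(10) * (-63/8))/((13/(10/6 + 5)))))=50820 * sqrt(10)/247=650.64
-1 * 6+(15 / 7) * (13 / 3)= 23 / 7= 3.29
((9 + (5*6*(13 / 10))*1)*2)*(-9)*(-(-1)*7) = -6048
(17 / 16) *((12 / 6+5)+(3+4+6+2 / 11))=1887 / 88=21.44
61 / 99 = 0.62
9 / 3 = 3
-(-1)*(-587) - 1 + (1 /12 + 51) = -6443 /12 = -536.92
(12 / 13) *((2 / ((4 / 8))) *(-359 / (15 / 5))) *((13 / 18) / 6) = -1436 / 27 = -53.19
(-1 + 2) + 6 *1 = 7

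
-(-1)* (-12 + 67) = 55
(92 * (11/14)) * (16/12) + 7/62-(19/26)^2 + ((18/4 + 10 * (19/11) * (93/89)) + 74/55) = 258186814231/2154172020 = 119.85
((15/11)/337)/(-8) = -15/29656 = -0.00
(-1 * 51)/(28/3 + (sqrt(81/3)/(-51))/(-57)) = -446945436/81793933 + 49419 * sqrt(3)/81793933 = -5.46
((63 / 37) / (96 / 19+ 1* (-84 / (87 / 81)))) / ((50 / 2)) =-11571 / 12428300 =-0.00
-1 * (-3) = 3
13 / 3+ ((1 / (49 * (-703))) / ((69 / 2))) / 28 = 48065047 / 11091934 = 4.33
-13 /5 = -2.60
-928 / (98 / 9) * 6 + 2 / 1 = -24958 / 49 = -509.35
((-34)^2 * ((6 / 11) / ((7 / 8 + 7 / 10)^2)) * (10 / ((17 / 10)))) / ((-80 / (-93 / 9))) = 8432000 / 43659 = 193.13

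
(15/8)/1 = 15/8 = 1.88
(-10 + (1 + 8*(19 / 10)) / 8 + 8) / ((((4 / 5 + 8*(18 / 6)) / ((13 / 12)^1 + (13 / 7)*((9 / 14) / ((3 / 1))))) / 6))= 0.01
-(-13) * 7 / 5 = 91 / 5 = 18.20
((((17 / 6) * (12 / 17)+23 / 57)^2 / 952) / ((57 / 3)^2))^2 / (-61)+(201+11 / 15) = 201.73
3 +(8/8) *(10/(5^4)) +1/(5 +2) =2764/875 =3.16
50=50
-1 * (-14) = 14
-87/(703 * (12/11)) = -319/2812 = -0.11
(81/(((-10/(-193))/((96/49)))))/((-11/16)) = -12006144/2695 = -4454.97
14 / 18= 7 / 9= 0.78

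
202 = 202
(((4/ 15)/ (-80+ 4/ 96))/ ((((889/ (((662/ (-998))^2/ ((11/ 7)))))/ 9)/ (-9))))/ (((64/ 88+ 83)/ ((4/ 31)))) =378642816/ 2887685290228105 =0.00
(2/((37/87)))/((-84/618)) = -8961/259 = -34.60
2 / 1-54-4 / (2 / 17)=-86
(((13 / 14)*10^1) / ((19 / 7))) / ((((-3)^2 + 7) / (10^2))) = 1625 / 76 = 21.38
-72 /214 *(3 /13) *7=-756 /1391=-0.54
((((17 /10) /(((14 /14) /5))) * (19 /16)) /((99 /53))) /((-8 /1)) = -17119 /25344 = -0.68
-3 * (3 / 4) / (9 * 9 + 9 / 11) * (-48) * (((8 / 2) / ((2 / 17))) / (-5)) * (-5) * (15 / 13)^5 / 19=34080750 / 7054567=4.83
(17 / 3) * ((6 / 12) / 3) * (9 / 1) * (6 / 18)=17 / 6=2.83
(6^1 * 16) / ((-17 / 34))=-192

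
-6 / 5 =-1.20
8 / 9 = 0.89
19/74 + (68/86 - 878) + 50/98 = -136653137/155918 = -876.44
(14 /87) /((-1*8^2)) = -7 /2784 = -0.00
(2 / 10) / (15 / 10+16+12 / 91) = 182 / 16045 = 0.01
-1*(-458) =458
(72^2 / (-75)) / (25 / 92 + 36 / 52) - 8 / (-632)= -163239527 / 2277175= -71.69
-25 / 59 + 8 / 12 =43 / 177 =0.24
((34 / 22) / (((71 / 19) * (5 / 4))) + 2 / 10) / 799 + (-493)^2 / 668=758337354419 / 2084223460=363.85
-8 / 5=-1.60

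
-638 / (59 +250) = -638 / 309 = -2.06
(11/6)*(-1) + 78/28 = 20/21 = 0.95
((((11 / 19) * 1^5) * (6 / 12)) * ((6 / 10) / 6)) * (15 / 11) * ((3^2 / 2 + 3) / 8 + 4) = 237 / 1216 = 0.19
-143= -143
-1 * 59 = -59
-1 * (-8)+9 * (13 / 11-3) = -92 / 11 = -8.36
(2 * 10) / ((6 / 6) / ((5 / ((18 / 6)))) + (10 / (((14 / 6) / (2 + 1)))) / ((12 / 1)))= 1400 / 117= 11.97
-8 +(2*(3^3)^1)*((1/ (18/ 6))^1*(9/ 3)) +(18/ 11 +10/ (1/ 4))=964/ 11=87.64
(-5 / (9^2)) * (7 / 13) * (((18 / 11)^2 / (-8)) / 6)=35 / 18876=0.00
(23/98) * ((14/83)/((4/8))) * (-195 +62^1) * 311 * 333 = -90514062/83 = -1090530.87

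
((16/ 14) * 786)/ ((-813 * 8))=-262/ 1897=-0.14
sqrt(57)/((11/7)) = 7 * sqrt(57)/11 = 4.80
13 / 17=0.76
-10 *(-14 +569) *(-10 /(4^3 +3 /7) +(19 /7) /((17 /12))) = -524463900 /53669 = -9772.19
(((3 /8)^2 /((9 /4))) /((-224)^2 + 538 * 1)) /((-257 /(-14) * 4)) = 0.00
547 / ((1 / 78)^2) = 3327948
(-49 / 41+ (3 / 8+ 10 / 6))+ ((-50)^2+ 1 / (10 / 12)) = 12310069 / 4920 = 2502.05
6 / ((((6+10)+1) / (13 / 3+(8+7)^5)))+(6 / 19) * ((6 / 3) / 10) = 432846322 / 1615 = 268016.30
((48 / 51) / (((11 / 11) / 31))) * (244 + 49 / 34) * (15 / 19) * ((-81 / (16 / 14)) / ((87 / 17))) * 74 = -54271624050 / 9367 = -5793917.37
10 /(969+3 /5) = 25 /2424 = 0.01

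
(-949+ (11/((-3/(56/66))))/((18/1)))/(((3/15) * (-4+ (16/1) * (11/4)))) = -76883/648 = -118.65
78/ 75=26/ 25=1.04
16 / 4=4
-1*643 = -643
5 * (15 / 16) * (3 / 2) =225 / 32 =7.03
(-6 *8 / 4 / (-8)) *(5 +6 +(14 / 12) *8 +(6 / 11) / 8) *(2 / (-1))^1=-2693 / 44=-61.20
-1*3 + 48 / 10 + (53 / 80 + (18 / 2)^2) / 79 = 17909 / 6320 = 2.83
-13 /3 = -4.33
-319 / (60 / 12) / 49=-319 / 245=-1.30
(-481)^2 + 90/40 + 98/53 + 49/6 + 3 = 147155305/636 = 231376.27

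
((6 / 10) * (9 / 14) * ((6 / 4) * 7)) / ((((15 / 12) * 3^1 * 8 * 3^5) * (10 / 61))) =61 / 18000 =0.00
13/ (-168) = -13/ 168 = -0.08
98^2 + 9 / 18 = 19209 / 2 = 9604.50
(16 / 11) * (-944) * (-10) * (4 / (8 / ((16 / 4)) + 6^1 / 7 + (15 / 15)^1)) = 4229120 / 297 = 14239.46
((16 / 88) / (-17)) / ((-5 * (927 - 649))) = 1 / 129965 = 0.00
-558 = -558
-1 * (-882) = 882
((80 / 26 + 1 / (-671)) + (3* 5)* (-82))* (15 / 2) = -160536945 / 17446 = -9201.93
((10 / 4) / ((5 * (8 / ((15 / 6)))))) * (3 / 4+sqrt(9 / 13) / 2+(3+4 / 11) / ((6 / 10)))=15 * sqrt(13) / 832+4195 / 4224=1.06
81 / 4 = 20.25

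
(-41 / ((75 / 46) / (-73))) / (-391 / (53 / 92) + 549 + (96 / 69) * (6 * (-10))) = -167829482 / 19491375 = -8.61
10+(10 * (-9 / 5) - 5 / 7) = -61 / 7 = -8.71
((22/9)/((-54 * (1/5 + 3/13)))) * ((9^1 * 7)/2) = -715/216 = -3.31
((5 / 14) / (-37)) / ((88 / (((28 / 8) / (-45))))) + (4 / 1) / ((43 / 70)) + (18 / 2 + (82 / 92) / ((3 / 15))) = 2314841165 / 115926624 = 19.97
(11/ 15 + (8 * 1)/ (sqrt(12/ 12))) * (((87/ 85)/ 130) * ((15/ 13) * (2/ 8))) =11397/ 574600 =0.02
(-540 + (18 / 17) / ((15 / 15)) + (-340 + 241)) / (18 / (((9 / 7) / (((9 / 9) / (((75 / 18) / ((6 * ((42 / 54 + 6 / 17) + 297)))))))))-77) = -90375 / 840553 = -0.11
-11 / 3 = -3.67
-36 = -36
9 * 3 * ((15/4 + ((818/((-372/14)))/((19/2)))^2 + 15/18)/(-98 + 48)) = -8.15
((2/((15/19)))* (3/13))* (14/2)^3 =13034/65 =200.52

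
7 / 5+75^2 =28132 / 5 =5626.40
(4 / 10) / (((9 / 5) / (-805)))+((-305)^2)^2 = 77882854015 / 9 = 8653650446.11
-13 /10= -1.30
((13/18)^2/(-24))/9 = -169/69984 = -0.00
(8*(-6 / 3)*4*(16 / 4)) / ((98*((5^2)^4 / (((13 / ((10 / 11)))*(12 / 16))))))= -6864 / 95703125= -0.00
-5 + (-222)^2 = 49279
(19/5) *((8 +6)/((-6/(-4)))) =35.47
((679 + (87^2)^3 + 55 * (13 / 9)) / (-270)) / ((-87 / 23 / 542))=24325129040548331 / 105705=230122785493.10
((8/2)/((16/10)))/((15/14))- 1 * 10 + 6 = -5/3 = -1.67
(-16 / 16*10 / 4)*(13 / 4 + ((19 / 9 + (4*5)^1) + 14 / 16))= -9445 / 144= -65.59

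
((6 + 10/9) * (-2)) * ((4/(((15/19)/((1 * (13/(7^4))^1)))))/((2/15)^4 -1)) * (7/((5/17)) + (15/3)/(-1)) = 68582400/9347093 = 7.34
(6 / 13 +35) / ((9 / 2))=922 / 117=7.88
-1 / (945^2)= -1 / 893025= -0.00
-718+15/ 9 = -2149/ 3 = -716.33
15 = 15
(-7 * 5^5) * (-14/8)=153125/4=38281.25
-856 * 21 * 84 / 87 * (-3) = 1509984 / 29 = 52068.41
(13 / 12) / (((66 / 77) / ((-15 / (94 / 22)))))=-5005 / 1128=-4.44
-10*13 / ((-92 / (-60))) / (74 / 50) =-57.29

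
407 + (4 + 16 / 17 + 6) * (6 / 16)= 27955 / 68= 411.10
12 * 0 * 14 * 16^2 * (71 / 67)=0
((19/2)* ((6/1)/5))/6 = 1.90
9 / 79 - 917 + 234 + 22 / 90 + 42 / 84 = -4850027 / 7110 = -682.14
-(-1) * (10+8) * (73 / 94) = 657 / 47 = 13.98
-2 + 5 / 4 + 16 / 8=5 / 4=1.25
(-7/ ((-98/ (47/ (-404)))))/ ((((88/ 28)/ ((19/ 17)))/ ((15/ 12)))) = -0.00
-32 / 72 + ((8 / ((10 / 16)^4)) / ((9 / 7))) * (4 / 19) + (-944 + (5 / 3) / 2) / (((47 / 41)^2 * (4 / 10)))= -1686776404031 / 944347500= -1786.18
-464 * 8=-3712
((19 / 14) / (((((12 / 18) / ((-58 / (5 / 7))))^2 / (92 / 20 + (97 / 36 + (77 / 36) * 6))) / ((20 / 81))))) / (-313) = -405243419 / 1267650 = -319.68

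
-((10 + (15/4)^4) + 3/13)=-692173/3328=-207.98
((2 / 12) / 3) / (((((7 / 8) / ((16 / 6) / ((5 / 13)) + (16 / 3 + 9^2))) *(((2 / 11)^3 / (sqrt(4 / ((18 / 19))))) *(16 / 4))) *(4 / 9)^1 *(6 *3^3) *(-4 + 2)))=-1862069 *sqrt(38) / 3265920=-3.51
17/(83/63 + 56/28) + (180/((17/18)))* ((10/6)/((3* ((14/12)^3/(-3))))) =-237532599/1218679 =-194.91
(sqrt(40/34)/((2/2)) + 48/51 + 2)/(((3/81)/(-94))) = -126900/17 - 5076 * sqrt(85)/17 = -10217.55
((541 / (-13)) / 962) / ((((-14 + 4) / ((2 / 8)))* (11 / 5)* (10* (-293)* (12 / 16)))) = -0.00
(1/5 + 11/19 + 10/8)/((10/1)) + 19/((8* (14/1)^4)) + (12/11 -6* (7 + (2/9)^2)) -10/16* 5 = -1913202015383/43356297600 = -44.13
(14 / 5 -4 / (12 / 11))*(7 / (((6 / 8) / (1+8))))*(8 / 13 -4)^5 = 4617654272 / 142805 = 32335.38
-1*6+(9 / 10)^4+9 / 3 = -23439 / 10000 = -2.34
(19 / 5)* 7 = 133 / 5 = 26.60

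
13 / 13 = 1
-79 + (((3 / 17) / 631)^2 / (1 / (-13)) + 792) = 82043861060 / 115068529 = 713.00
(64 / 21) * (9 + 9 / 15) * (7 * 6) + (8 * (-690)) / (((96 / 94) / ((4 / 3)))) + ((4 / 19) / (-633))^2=-4323454077244 / 723243645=-5977.87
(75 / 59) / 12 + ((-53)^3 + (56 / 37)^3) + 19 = -1779421896963 / 11954108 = -148854.43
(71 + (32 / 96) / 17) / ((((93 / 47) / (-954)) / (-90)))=1624032360 / 527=3081655.33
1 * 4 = 4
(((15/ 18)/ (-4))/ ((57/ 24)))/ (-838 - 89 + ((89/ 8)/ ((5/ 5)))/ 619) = 4952/ 52330731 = 0.00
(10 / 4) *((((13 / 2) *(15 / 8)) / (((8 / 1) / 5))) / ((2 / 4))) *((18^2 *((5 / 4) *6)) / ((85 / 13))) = 14154.53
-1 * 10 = -10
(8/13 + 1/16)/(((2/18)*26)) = 1269/5408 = 0.23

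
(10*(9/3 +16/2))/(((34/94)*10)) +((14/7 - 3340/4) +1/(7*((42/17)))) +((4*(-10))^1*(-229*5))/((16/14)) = 196283803/4998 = 39272.47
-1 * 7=-7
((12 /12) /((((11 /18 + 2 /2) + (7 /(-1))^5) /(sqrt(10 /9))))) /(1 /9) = -54 * sqrt(10) /302497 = -0.00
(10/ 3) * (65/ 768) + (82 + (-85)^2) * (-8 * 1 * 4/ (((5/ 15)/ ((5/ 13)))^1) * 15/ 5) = -12121431935/ 14976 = -809390.49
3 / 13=0.23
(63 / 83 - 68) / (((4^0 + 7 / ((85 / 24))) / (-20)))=9487700 / 20999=451.82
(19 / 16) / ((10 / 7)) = 133 / 160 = 0.83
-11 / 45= -0.24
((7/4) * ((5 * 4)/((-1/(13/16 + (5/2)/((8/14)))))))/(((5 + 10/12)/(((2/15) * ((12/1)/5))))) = -249/25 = -9.96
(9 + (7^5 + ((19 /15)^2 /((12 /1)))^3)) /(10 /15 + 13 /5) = 330989375045881 /64297800000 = 5147.76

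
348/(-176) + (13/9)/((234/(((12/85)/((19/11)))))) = -3792667/1918620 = -1.98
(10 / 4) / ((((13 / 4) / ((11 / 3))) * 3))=110 / 117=0.94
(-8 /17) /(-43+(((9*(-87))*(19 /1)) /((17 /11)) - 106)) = 0.00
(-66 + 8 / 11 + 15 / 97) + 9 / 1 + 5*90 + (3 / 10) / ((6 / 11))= 8417177 / 21340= 394.43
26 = 26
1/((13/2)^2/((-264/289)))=-0.02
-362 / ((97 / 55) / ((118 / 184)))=-587345 / 4462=-131.63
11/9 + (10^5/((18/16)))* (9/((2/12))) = 43200011/9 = 4800001.22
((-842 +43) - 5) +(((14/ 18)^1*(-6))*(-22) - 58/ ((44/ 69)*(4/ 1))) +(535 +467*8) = 936389/ 264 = 3546.93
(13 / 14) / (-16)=-13 / 224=-0.06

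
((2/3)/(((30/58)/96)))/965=1856/14475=0.13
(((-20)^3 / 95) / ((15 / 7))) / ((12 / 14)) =-7840 / 171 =-45.85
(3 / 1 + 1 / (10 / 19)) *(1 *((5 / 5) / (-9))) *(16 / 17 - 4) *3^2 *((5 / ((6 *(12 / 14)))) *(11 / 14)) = 11.45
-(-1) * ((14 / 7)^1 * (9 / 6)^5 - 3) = 195 / 16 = 12.19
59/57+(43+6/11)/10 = 33793/6270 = 5.39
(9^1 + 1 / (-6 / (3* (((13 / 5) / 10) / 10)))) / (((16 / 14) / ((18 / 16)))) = 566181 / 64000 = 8.85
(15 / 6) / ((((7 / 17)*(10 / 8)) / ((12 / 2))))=29.14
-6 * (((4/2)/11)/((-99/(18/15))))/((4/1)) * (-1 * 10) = -4/121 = -0.03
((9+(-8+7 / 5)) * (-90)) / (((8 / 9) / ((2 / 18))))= -27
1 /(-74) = -1 /74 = -0.01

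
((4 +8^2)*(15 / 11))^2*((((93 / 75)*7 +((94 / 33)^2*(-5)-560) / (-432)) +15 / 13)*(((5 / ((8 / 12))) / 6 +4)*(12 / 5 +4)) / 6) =13886748428336 / 25694955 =540446.50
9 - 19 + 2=-8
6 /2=3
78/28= 39/14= 2.79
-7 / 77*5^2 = -25 / 11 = -2.27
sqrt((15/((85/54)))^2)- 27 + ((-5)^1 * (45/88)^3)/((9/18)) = -108944217/5792512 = -18.81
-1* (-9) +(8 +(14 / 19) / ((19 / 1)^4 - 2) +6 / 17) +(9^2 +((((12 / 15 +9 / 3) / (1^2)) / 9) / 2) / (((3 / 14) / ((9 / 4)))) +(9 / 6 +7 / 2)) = 38089248403 / 360797460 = 105.57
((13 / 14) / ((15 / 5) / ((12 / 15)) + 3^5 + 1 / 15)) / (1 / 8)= 3120 / 103663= 0.03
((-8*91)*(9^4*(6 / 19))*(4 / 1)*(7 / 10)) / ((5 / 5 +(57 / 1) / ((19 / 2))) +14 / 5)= -8188128 / 19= -430954.11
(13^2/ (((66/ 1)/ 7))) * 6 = 1183/ 11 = 107.55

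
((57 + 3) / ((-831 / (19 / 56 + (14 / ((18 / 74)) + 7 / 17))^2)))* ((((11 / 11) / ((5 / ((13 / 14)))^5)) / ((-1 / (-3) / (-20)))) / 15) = 92664033636135013 / 427207528807920000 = 0.22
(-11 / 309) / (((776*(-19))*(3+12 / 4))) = 11 / 27335376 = 0.00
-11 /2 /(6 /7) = -77 /12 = -6.42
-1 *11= -11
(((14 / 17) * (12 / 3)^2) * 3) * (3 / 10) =1008 / 85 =11.86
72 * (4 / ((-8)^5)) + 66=67575 / 1024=65.99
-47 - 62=-109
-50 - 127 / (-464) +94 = 20543 / 464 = 44.27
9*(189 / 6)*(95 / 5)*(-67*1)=-721791 / 2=-360895.50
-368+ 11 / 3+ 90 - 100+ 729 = 1064 / 3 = 354.67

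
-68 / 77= -0.88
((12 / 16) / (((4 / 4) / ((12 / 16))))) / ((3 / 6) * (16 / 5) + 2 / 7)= 105 / 352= 0.30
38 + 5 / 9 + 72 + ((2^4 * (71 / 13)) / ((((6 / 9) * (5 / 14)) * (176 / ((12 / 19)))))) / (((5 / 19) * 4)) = 3597382 / 32175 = 111.81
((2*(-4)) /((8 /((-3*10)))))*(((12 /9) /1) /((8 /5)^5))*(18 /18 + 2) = 46875 /4096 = 11.44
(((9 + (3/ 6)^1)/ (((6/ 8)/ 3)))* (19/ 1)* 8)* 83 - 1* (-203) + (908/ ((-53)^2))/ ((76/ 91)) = 25597339338/ 53371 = 479611.39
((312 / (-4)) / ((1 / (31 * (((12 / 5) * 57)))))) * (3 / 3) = -1653912 / 5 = -330782.40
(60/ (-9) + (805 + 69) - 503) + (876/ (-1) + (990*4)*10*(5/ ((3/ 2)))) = 394465/ 3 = 131488.33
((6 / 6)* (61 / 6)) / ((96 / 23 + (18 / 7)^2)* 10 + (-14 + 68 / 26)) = 893711 / 8480904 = 0.11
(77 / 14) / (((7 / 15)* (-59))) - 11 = -9251 / 826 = -11.20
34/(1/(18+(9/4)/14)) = 617.46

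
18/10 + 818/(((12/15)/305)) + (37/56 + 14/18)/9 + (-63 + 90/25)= 7071738757/22680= 311805.06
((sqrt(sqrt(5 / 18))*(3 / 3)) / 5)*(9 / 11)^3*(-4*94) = -45684*2^(3 / 4)*sqrt(3)*5^(1 / 4) / 6655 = -29.90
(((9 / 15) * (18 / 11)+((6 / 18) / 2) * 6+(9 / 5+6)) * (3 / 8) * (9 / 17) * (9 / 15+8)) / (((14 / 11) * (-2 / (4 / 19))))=-312309 / 226100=-1.38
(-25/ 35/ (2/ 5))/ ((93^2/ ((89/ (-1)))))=2225/ 121086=0.02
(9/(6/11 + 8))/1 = 99/94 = 1.05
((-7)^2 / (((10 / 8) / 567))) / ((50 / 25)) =55566 / 5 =11113.20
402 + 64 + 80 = 546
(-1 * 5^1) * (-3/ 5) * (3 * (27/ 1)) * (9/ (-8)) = -2187/ 8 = -273.38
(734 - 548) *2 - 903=-531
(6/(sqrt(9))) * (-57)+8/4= -112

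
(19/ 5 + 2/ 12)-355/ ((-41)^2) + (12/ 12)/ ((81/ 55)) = 6038053/ 1361610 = 4.43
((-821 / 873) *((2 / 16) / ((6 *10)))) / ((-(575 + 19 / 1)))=821 / 248909760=0.00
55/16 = 3.44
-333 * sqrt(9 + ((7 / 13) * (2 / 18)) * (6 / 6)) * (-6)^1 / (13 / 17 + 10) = 7548 * sqrt(3445) / 793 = 558.67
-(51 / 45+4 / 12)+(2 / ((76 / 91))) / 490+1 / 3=-1801 / 1596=-1.13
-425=-425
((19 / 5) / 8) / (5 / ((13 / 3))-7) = -13 / 160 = -0.08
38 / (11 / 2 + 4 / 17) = 1292 / 195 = 6.63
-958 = -958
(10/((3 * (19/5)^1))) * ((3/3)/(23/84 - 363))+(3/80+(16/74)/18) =726287609/15422189040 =0.05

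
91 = 91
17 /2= 8.50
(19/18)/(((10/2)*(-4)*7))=-19/2520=-0.01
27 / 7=3.86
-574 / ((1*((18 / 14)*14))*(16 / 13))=-3731 / 144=-25.91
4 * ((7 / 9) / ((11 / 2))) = 56 / 99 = 0.57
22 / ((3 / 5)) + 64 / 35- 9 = 29.50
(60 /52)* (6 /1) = 90 /13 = 6.92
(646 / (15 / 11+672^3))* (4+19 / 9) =390830 / 30042980487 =0.00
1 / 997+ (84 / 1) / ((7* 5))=11969 / 4985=2.40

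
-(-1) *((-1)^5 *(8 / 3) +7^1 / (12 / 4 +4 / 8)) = -2 / 3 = -0.67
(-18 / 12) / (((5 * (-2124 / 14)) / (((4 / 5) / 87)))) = 7 / 384975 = 0.00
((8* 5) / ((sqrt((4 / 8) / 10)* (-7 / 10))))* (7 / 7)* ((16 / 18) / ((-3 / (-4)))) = -25600* sqrt(5) / 189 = -302.87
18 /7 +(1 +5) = 8.57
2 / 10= 1 / 5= 0.20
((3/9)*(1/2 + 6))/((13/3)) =1/2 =0.50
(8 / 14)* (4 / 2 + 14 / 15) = 176 / 105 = 1.68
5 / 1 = 5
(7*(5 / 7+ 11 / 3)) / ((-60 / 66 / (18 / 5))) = -3036 / 25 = -121.44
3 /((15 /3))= 3 /5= 0.60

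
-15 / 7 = -2.14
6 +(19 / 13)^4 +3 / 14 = 4309301 / 399854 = 10.78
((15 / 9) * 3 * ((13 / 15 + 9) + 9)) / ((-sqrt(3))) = -283 * sqrt(3) / 9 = -54.46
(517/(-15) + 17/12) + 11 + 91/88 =-9247/440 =-21.02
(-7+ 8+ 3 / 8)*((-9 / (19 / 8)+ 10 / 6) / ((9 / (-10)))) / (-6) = -6655 / 12312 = -0.54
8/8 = 1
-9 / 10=-0.90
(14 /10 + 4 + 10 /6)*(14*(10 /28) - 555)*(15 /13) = -4484.62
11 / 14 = 0.79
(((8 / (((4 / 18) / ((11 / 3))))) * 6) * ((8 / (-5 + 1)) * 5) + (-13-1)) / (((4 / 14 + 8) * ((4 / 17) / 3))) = -1416219 / 116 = -12208.78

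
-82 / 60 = -41 / 30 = -1.37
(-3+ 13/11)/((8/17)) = -85/22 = -3.86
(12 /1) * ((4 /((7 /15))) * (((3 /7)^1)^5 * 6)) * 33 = 34642080 /117649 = 294.45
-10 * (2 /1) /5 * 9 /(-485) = 36 /485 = 0.07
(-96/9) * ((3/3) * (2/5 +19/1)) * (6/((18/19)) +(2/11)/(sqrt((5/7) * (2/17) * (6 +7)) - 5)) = -366914528/281655 +6208 * sqrt(15470)/469425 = -1301.06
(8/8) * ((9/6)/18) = 1/12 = 0.08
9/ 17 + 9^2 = 1386/ 17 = 81.53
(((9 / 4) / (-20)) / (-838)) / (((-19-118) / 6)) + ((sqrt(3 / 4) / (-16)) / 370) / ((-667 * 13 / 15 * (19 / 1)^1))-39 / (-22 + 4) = 3 * sqrt(3) / 390125632 + 29849479 / 13776720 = 2.17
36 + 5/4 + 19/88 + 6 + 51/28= 27897/616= 45.29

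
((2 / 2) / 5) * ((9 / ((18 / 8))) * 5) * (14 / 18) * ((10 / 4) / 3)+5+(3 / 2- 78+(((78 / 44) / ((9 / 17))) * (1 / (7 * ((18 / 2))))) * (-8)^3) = -133223 / 1386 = -96.12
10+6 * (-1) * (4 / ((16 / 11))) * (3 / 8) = 61 / 16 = 3.81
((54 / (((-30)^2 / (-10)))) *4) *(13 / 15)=-52 / 25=-2.08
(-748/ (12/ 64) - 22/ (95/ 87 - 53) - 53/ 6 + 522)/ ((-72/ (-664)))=-977104303/ 30483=-32054.07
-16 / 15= -1.07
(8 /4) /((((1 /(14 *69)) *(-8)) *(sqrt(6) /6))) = -483 *sqrt(6) /2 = -591.55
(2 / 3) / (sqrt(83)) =2 * sqrt(83) / 249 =0.07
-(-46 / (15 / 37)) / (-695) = -0.16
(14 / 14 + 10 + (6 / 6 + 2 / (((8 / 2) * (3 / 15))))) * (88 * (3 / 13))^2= 1010592 / 169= 5979.83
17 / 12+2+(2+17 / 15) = 131 / 20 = 6.55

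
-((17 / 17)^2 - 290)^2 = -83521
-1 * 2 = -2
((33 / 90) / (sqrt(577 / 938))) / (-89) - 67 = -67 - 11 * sqrt(541226) / 1540590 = -67.01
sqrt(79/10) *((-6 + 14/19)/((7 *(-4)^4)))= -5 *sqrt(790)/17024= -0.01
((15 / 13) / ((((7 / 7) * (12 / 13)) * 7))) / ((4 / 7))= 5 / 16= 0.31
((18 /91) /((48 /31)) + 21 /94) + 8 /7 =51119 /34216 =1.49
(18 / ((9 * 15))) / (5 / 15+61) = 1 / 460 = 0.00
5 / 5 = 1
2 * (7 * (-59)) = -826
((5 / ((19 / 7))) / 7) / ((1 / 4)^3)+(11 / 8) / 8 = 20689 / 1216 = 17.01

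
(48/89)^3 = 110592/704969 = 0.16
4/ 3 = 1.33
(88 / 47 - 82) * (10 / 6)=-18830 / 141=-133.55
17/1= 17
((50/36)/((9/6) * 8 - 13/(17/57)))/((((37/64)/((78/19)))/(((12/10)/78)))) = -5440/1132533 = -0.00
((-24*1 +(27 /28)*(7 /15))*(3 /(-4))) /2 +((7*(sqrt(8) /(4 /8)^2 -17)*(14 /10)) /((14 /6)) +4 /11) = -109481 /1760 +168*sqrt(2) /5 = -14.69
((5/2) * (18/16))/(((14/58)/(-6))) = -3915/56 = -69.91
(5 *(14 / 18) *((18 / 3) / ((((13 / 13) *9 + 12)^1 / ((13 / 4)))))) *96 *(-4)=-4160 / 3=-1386.67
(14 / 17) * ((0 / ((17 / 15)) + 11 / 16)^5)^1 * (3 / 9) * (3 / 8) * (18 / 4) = 10146213 / 142606336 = 0.07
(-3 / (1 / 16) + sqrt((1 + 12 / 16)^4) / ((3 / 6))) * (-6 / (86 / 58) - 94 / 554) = 16823365 / 95288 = 176.55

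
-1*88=-88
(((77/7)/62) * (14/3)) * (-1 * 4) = -308/93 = -3.31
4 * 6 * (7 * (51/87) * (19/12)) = 155.93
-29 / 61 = -0.48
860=860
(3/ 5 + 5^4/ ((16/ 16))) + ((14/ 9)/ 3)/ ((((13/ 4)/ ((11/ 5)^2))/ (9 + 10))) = 5618384/ 8775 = 640.27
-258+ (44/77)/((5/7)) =-1286/5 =-257.20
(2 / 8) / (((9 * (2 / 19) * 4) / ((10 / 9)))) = 95 / 1296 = 0.07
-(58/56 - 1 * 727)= 20327/28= 725.96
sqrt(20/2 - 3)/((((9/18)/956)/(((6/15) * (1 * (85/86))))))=32504 * sqrt(7)/43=1999.94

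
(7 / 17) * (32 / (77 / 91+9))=1.34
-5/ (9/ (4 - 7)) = 5/ 3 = 1.67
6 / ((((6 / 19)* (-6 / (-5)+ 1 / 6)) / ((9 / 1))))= 5130 / 41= 125.12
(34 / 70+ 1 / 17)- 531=-315621 / 595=-530.46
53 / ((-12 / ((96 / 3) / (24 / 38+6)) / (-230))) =926440 / 189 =4901.80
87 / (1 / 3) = 261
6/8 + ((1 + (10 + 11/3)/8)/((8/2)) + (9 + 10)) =1961/96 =20.43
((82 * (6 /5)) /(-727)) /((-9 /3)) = 164 /3635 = 0.05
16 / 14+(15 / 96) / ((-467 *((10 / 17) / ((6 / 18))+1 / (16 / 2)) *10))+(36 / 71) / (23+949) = 14731384013 / 12884279688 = 1.14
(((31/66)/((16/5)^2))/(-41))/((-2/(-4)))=-775/346368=-0.00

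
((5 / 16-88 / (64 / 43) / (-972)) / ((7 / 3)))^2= 8427409 / 329204736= 0.03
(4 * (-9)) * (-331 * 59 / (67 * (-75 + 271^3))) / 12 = 58587 / 1333463212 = 0.00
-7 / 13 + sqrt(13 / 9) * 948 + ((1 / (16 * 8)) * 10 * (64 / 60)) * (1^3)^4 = -71 / 156 + 316 * sqrt(13) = 1138.90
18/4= 9/2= 4.50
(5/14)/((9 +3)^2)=5/2016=0.00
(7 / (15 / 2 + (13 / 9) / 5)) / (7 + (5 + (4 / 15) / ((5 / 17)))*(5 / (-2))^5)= -60480 / 38346803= -0.00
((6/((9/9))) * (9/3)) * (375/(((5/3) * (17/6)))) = 24300/17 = 1429.41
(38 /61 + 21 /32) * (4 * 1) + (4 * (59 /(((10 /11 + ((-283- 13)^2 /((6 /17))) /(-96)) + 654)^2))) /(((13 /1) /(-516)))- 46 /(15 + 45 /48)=2.23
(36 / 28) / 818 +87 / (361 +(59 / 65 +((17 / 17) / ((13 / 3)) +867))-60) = 8266119 / 108785411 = 0.08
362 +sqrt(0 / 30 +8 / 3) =2*sqrt(6) / 3 +362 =363.63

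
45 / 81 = 5 / 9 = 0.56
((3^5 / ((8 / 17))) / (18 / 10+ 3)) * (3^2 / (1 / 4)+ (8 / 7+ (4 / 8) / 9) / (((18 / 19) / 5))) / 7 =8159405 / 12544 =650.46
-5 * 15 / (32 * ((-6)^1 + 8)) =-75 / 64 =-1.17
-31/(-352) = 31/352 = 0.09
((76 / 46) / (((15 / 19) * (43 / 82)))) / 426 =0.01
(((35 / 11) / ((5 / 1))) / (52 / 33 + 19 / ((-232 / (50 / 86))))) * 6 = 2.50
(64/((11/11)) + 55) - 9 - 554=-444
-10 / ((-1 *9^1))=10 / 9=1.11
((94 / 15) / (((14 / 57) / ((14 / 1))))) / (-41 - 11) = -893 / 130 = -6.87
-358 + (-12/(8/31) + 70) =-669/2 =-334.50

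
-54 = -54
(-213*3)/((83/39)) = -300.25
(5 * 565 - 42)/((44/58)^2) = 19343/4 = 4835.75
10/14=5/7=0.71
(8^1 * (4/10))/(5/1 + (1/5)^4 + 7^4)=2000/1503751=0.00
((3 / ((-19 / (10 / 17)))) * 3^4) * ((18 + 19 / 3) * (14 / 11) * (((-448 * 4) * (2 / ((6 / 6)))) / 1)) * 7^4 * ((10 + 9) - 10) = 18044438719.37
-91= -91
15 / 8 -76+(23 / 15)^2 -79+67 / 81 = -2429137 / 16200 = -149.95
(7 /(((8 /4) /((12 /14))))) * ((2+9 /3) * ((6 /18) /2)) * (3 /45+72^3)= 933120.17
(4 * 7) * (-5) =-140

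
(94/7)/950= 0.01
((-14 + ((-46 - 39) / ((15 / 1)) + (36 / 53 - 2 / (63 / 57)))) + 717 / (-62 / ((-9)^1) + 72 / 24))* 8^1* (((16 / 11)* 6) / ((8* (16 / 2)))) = 1862584 / 33019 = 56.41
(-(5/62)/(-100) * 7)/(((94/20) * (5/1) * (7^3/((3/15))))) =1/7139300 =0.00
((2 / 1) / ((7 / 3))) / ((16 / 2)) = 3 / 28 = 0.11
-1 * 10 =-10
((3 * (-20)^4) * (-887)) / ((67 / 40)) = -17030400000 / 67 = -254185074.63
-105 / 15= -7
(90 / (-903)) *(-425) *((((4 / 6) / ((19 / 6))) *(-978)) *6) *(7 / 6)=-49878000 / 817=-61050.18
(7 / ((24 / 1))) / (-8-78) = -7 / 2064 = -0.00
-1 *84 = -84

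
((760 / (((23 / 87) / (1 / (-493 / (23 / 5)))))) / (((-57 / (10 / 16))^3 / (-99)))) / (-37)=1375 / 14532416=0.00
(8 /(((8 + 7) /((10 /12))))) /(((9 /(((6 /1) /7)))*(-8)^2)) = 1 /1512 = 0.00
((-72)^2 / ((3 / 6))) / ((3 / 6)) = 20736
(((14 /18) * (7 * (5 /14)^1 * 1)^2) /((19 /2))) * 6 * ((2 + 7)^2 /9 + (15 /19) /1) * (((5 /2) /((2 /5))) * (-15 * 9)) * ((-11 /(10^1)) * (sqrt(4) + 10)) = 120841875 /361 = 334742.04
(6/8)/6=1/8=0.12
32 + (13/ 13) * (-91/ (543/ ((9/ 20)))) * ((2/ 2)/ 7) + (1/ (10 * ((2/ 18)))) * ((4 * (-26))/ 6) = 59329/ 3620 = 16.39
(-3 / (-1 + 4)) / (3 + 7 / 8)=-8 / 31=-0.26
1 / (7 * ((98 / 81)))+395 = 271051 / 686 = 395.12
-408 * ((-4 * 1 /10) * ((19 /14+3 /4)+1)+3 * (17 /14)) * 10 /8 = -1224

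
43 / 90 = 0.48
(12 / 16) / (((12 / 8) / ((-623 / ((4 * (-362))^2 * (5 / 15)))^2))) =3493161 / 8792335327232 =0.00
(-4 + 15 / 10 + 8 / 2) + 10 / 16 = 17 / 8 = 2.12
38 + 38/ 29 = 1140/ 29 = 39.31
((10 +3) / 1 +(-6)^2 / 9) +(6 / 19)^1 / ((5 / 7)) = 1657 / 95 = 17.44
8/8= 1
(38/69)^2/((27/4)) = 5776/128547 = 0.04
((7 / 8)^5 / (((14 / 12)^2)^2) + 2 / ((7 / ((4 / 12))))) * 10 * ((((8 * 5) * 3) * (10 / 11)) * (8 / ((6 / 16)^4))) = 1024192000 / 6237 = 164212.28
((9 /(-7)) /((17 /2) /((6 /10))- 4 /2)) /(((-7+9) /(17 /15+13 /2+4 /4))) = -333 /730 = -0.46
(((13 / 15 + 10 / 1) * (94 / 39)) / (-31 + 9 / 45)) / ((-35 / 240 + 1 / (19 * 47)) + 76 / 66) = -109460368 / 129596103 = -0.84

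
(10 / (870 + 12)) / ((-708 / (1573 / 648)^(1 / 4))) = -5 * sqrt(11) * 26^(1 / 4) / 1873368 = -0.00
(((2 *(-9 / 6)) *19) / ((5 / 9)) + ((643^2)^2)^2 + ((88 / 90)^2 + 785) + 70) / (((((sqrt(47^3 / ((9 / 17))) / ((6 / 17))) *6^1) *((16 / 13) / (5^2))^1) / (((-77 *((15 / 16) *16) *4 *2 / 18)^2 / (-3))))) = -114019103584428723435792111249175 *sqrt(799) / 465394329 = -6925161803754413522426803.00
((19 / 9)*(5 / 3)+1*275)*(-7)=-52640 / 27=-1949.63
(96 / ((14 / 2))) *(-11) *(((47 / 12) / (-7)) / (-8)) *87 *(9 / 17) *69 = -33531.76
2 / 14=1 / 7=0.14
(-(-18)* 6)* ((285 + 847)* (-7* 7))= -5990544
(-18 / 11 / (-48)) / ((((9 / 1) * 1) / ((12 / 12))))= 1 / 264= 0.00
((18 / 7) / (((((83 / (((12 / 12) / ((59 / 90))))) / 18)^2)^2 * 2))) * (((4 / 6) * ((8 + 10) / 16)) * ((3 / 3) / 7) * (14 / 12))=7748409780000 / 4025487256076167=0.00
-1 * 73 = -73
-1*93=-93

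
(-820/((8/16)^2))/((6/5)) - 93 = -8479/3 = -2826.33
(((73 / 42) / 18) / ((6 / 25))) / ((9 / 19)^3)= 12517675 / 3306744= 3.79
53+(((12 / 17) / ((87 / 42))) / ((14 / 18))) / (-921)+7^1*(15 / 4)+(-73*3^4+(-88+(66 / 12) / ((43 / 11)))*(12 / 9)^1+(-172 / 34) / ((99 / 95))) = -15344838019889 / 2577204828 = -5954.06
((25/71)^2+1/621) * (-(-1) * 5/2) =982915/3130461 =0.31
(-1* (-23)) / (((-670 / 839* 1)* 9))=-19297 / 6030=-3.20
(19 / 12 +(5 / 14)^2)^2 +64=5784913 / 86436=66.93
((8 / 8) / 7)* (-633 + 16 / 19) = -12011 / 133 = -90.31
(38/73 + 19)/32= 1425/2336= 0.61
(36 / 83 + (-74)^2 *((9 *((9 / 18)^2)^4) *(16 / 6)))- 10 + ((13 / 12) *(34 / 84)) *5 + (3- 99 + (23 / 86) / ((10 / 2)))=1843991309 / 4496940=410.05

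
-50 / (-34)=25 / 17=1.47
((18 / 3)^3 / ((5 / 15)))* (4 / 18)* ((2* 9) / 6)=432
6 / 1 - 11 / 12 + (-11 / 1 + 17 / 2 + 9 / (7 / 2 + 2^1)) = 557 / 132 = 4.22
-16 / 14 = -8 / 7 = -1.14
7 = 7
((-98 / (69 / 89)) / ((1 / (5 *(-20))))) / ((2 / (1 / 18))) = 218050 / 621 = 351.13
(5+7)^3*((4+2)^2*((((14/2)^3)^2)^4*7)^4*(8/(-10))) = -160968251768589556100454300000000000000000000000000000000000000000000000000000000000000000.00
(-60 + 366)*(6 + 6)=3672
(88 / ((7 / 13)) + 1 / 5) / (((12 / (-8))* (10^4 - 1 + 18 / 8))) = -0.01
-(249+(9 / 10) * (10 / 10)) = -2499 / 10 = -249.90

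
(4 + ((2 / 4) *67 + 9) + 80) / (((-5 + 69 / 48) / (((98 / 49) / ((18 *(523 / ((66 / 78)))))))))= -22264 / 3487887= -0.01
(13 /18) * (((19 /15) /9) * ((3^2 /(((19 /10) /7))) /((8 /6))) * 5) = 455 /36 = 12.64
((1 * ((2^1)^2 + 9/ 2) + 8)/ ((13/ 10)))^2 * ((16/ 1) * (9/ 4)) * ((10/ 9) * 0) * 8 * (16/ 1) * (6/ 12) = 0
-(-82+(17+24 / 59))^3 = 55349900731 / 205379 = 269501.27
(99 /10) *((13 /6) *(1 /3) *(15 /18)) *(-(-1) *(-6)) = -143 /4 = -35.75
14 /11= 1.27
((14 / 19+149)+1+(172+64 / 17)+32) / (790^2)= 28949 / 50396075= 0.00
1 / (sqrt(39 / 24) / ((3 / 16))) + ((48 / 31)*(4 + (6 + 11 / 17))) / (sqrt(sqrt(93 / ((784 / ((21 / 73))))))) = 3*sqrt(26) / 104 + 5792*sqrt(3)*31^(3 / 4)*511^(1 / 4) / 16337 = 38.50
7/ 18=0.39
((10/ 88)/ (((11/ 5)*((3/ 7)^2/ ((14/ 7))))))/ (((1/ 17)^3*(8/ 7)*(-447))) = -42128975/ 7788528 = -5.41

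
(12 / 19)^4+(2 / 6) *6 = 281378 / 130321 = 2.16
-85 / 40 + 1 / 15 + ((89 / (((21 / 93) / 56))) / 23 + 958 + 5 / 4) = 5290489 / 2760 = 1916.84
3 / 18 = 1 / 6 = 0.17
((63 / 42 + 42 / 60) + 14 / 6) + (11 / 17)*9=2641 / 255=10.36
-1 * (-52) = 52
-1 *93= -93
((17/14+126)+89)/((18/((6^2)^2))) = 108972/7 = 15567.43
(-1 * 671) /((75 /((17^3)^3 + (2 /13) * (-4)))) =-344814015559321 /325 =-1060966201720.99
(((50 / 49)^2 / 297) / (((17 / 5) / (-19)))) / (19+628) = -237500 / 7843353903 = -0.00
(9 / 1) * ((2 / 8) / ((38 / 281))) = 2529 / 152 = 16.64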